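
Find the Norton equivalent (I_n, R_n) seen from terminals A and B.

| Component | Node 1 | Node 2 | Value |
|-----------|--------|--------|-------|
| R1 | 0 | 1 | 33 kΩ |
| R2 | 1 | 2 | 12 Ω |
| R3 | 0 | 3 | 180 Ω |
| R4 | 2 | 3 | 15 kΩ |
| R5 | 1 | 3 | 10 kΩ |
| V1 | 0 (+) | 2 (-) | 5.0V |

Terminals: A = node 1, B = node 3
Find the Thévenin equivalent first; then I_n = V_th/R_th and R_n = R_th.
Step 1 — V_th is the open-circuit voltage V_A - V_B (nothing connected across the terminals).
Nodal analysis, taking node 2 as the 0 V reference.
Source V1 fixes V_0 = 5 V.
KCL at each unknown node (sum of currents leaving = 0; resistances in Ω):
  Node 1: (V_1 - 5)/33000 + (V_1 - 0)/12 + (V_1 - V_3)/10000 = 0
  Node 3: (V_3 - 5)/180 + (V_3 - 0)/15000 + (V_3 - V_1)/10000 = 0
Collecting terms (coefficients in siemens):
  0.08346·V_1 - 0.0001·V_3 = 0.0001515
  0.005722·V_3 - 0.0001·V_1 = 0.02778
Determinant D = (0.08346)(0.005722) - (-0.0001)(-0.0001) = 0.0004776
V_1 = [(0.0001515)(0.005722) - (-0.0001)(0.02778)]/D = 0.007632 V
V_3 = [(0.08346)(0.02778) - (0.0001515)(-0.0001)]/D = 4.855 V
V_th = V_1 - V_3 = 0.007632 - 4.855 = -4.847 V
Step 2 — R_th: zero the source — replace V1 by a short circuit (node 2 merges into node 0) — and find the resistance seen between A (node 1) and B (node 3).
Reduce the network between node 1 (A) and node 3 (B) by series/parallel combination:
  Rp1 = R1 ‖ R2 (parallel, both between nodes 0 and 1) = 1/(1/33000 + 1/12) = 12 Ω
  Rp2 = R3 ‖ R4 (parallel, both between nodes 0 and 3) = 1/(1/180 + 1/15000) = 177.9 Ω
  Rs1 = Rp1 + Rp2 (series, joined only at node 0) = 12 + 177.9 = 189.9 Ω
  Rp3 = R5 ‖ Rs1 (parallel, both between nodes 1 and 3) = 1/(1/10000 + 1/189.9) = 186.3 Ω
R_th = 186.3 Ω
I_n = V_th/R_th = -4.847/186.3 = -0.02601 A, and R_n = R_th = 186.3 Ω

Final answer: I_n = -0.02601 A, R_n = 186.3 Ω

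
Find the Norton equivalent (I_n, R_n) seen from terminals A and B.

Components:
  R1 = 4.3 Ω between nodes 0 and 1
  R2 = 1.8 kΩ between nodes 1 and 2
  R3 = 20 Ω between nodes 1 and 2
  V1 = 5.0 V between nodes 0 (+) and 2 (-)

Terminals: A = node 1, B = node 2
Find the Thévenin equivalent first; then I_n = V_th/R_th and R_n = R_th.
Step 1 — V_th is the open-circuit voltage V_A - V_B (nothing connected across the terminals).
Nodal analysis, taking node 2 as the 0 V reference.
Source V1 fixes V_0 = 5 V.
KCL at each unknown node (sum of currents leaving = 0; resistances in Ω):
  Node 1: (V_1 - 5)/4.3 + (V_1 - 0)/1800 + (V_1 - 0)/20 = 0
Collecting terms: 0.2831 × V_1 = 1.163  =>  V_1 = 4.107 V
V_th = V_1 - V_2 = 4.107 - 0 = 4.107 V
Step 2 — R_th: zero the source — replace V1 by a short circuit (node 2 merges into node 0) — and find the resistance seen between A (node 1) and B (node 0).
Reduce the network between node 1 (A) and node 0 (B) by series/parallel combination:
  Rp1 = R1 ‖ R2 ‖ R3 (parallel, all between nodes 0 and 1) = 1/(1/4.3 + 1/1800 + 1/20) = 3.532 Ω
R_th = 3.532 Ω
I_n = V_th/R_th = 4.107/3.532 = 1.163 A, and R_n = R_th = 3.532 Ω

Final answer: I_n = 1.163 A, R_n = 3.532 Ω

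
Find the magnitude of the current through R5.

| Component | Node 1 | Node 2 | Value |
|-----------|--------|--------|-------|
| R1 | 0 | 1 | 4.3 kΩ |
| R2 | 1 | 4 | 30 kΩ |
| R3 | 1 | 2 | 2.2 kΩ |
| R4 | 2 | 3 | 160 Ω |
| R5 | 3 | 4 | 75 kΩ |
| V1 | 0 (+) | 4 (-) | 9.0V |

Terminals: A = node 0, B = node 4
Nodal analysis, taking node 4 as the 0 V reference.
Source V1 fixes V_0 = 9 V.
KCL at each unknown node (sum of currents leaving = 0; resistances in Ω):
  Node 1: (V_1 - 9)/4300 + (V_1 - 0)/30000 + (V_1 - V_2)/2200 = 0
  Node 2: (V_2 - V_1)/2200 + (V_2 - V_3)/160 = 0
  Node 3: (V_3 - V_2)/160 + (V_3 - 0)/75000 = 0
Collecting terms (coefficients in siemens):
  0.0007204·V_1 - 0.0004545·V_2 = 0.002093
  0.006705·V_2 - 0.0004545·V_1 - 0.00625·V_3 = 0
  0.006263·V_3 - 0.00625·V_2 = 0
Solving these 3 simultaneous equations (Gaussian elimination) gives:
  V_1 = 7.507 V, V_2 = 7.293 V, V_3 = 7.278 V
I_R5 = (V_3 - V_4)/R5 = (7.278 - 0)/75000 = 0.00009704 A
|I_R5| = 0.00009704 A

Final answer: |I_R5| = 9.704e-05 A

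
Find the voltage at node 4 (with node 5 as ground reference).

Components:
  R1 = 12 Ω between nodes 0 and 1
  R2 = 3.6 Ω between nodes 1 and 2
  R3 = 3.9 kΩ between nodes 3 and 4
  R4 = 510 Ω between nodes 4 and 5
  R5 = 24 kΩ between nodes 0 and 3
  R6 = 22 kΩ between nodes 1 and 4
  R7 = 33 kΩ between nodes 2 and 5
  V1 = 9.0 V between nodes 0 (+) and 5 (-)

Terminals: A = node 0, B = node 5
Nodal analysis, taking node 5 as the 0 V reference.
Source V1 fixes V_0 = 9 V.
KCL at each unknown node (sum of currents leaving = 0; resistances in Ω):
  Node 1: (V_1 - 9)/12 + (V_1 - V_2)/3.6 + (V_1 - V_4)/22000 = 0
  Node 2: (V_2 - V_1)/3.6 + (V_2 - 0)/33000 = 0
  Node 3: (V_3 - V_4)/3900 + (V_3 - 9)/24000 = 0
  Node 4: (V_4 - V_3)/3900 + (V_4 - 0)/510 + (V_4 - V_1)/22000 = 0
Collecting terms (coefficients in siemens):
  0.3612·V_1 - 0.2778·V_2 - 0.00004545·V_4 = 0.75
  0.2778·V_2 - 0.2778·V_1 = 0
  0.0002981·V_3 - 0.0002564·V_4 = 0.000375
  0.002263·V_4 - 0.00004545·V_1 - 0.0002564·V_3 = 0
Solving these 4 simultaneous equations (Gaussian elimination) gives:
  V_1 = 8.992 V, V_2 = 8.991 V, V_3 = 1.566 V, V_4 = 0.3581 V
The requested potential is V_4 = 0.3581 V.

Final answer: V_4 = 0.3581 V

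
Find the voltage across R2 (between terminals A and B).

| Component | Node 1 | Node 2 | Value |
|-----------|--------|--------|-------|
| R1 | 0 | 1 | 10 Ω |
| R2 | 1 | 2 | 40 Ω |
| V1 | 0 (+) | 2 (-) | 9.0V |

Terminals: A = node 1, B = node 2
R1 and R2 are in series across V1 (node 0 → node 1 → node 2), and the output A–B is taken across R2, so this is a voltage divider.
Series current: I = V1/(R1 + R2) = 9/(10 + 40) = 9/50 = 0.18 A
V_R2 = I × R2 = V1 × R2/(R1 + R2) = 9 × 40/50 = 7.2 V

Final answer: 7.2 V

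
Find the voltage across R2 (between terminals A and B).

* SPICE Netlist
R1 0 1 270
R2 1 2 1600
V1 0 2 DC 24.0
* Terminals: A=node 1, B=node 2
R1 and R2 are in series across V1 (node 0 → node 1 → node 2), and the output A–B is taken across R2, so this is a voltage divider.
Series current: I = V1/(R1 + R2) = 24/(270 + 1600) = 24/1870 = 0.01283 A
V_R2 = I × R2 = V1 × R2/(R1 + R2) = 24 × 1600/1870 = 20.53 V

Final answer: 20.53 V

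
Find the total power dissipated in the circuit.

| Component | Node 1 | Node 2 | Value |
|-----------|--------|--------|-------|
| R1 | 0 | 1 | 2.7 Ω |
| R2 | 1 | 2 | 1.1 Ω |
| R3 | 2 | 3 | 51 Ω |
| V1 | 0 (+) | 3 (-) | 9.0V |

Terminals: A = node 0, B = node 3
Nodal analysis, taking node 3 as the 0 V reference.
Source V1 fixes V_0 = 9 V.
KCL at each unknown node (sum of currents leaving = 0; resistances in Ω):
  Node 1: (V_1 - 9)/2.7 + (V_1 - V_2)/1.1 = 0
  Node 2: (V_2 - V_1)/1.1 + (V_2 - 0)/51 = 0
Collecting terms (coefficients in siemens):
  1.279·V_1 - 0.9091·V_2 = 3.333
  0.9287·V_2 - 0.9091·V_1 = 0
Determinant D = (1.279)(0.9287) - (-0.9091)(-0.9091) = 0.3618
V_1 = [(3.333)(0.9287) - (-0.9091)(0)]/D = 8.557 V
V_2 = [(1.279)(0) - (3.333)(-0.9091)]/D = 8.376 V
Power in each resistor, P = (ΔV)²/R:
  P_R1 = (9 - 8.557)²/2.7 = 0.07283 W
  P_R2 = (8.557 - 8.376)²/1.1 = 0.02967 W
  P_R3 = (8.376 - 0)²/51 = 1.376 W
P_total = P_R1 + P_R2 + P_R3 = 1.478 W

Final answer: 1.478 W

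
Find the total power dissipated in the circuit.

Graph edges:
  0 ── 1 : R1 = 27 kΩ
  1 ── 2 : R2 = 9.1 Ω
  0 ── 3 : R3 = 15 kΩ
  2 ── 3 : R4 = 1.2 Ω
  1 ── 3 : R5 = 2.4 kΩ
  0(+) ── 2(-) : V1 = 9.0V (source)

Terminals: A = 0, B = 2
Nodal analysis, taking node 2 as the 0 V reference.
Source V1 fixes V_0 = 9 V.
KCL at each unknown node (sum of currents leaving = 0; resistances in Ω):
  Node 1: (V_1 - 9)/27000 + (V_1 - 0)/9.1 + (V_1 - V_3)/2400 = 0
  Node 3: (V_3 - 9)/15000 + (V_3 - 0)/1.2 + (V_3 - V_1)/2400 = 0
Collecting terms (coefficients in siemens):
  0.1103·V_1 - 0.0004167·V_3 = 0.0003333
  0.8338·V_3 - 0.0004167·V_1 = 0.0006
Determinant D = (0.1103)(0.8338) - (-0.0004167)(-0.0004167) = 0.09201
V_1 = [(0.0003333)(0.8338) - (-0.0004167)(0.0006)]/D = 0.003024 V
V_3 = [(0.1103)(0.0006) - (0.0003333)(-0.0004167)]/D = 0.0007211 V
Power in each resistor, P = (ΔV)²/R:
  P_R1 = (9 - 0.003024)²/27000 = 0.002998 W
  P_R2 = (0.003024 - 0)²/9.1 = 0.000001005 W
  P_R3 = (9 - 0.0007211)²/15000 = 0.005399 W
  P_R4 = (0 - 0.0007211)²/1.2 = 0.0000004333 W
  P_R5 = (0.003024 - 0.0007211)²/2400 = 0.000000002209 W
P_total = P_R1 + P_R2 + P_R3 + P_R4 + P_R5 = 0.008399 W

Final answer: 0.008399 W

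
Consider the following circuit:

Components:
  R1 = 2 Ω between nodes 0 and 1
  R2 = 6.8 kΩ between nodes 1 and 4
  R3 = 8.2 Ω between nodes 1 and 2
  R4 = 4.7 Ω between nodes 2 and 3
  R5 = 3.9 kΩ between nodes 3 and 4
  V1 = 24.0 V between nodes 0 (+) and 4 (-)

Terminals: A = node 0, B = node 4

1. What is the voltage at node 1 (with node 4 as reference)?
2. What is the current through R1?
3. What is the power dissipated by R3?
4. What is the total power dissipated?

Nodal analysis, taking node 4 as the 0 V reference.
Source V1 fixes V_0 = 24 V.
KCL at each unknown node (sum of currents leaving = 0; resistances in Ω):
  Node 1: (V_1 - 24)/2 + (V_1 - 0)/6800 + (V_1 - V_2)/8.2 = 0
  Node 2: (V_2 - V_1)/8.2 + (V_2 - V_3)/4.7 = 0
  Node 3: (V_3 - V_2)/4.7 + (V_3 - 0)/3900 = 0
Collecting terms (coefficients in siemens):
  0.6221·V_1 - 0.122·V_2 = 12
  0.3347·V_2 - 0.122·V_1 - 0.2128·V_3 = 0
  0.213·V_3 - 0.2128·V_2 = 0
Solving these 3 simultaneous equations (Gaussian elimination) gives:
  V_1 = 23.98 V, V_2 = 23.93 V, V_3 = 23.9 V
Part 1:
  Read off the nodal solution: V_1 = 23.98 V
Part 2:
  I_R1 = (V_0 - V_1)/R1 = (24 - 23.98)/2 = 0.009655 A
  Magnitude: I_R1 = 0.009655 A
Part 3:
  I_R3 = (V_1 - V_2)/R3 = (23.98 - 23.93)/8.2 = 0.006129 A
  P_R3 = I_R3² × R3 = (0.006129)² × 8.2 = 0.000308 W
Part 4:
  Power in each resistor, P = (ΔV)²/R:
    P_R1 = (24 - 23.98)²/2 = 0.0001864 W
    P_R2 = (23.98 - 0)²/6800 = 0.08457 W
    P_R3 = (23.98 - 23.93)²/8.2 = 0.000308 W
    P_R4 = (23.93 - 23.9)²/4.7 = 0.0001765 W
    P_R5 = (23.9 - 0)²/3900 = 0.1465 W
  P_total = P_R1 + P_R2 + P_R3 + P_R4 + P_R5 = 0.2317 W

Final answers:
1. V_1 = 23.98 V
2. I_R1 = 0.009655 A
3. P_R3 = 0.000308 W
4. P_total = 0.2317 W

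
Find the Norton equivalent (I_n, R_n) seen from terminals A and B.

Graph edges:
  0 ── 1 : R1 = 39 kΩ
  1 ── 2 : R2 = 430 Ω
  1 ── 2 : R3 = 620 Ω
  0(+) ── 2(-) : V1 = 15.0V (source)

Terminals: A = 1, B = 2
Find the Thévenin equivalent first; then I_n = V_th/R_th and R_n = R_th.
Step 1 — V_th is the open-circuit voltage V_A - V_B (nothing connected across the terminals).
Nodal analysis, taking node 2 as the 0 V reference.
Source V1 fixes V_0 = 15 V.
KCL at each unknown node (sum of currents leaving = 0; resistances in Ω):
  Node 1: (V_1 - 15)/39000 + (V_1 - 0)/430 + (V_1 - 0)/620 = 0
Collecting terms: 0.003964 × V_1 = 0.0003846  =>  V_1 = 0.09702 V
V_th = V_1 - V_2 = 0.09702 - 0 = 0.09702 V
Step 2 — R_th: zero the source — replace V1 by a short circuit (node 2 merges into node 0) — and find the resistance seen between A (node 1) and B (node 0).
Reduce the network between node 1 (A) and node 0 (B) by series/parallel combination:
  Rp1 = R1 ‖ R2 ‖ R3 (parallel, all between nodes 0 and 1) = 1/(1/39000 + 1/430 + 1/620) = 252.3 Ω
R_th = 252.3 Ω
I_n = V_th/R_th = 0.09702/252.3 = 0.0003846 A, and R_n = R_th = 252.3 Ω

Final answer: I_n = 0.0003846 A, R_n = 252.3 Ω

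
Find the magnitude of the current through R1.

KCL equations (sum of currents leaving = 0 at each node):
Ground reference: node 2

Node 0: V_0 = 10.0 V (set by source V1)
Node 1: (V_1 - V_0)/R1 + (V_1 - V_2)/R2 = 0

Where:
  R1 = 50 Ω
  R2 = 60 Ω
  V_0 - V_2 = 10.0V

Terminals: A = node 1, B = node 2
Nodal analysis, taking node 2 as the 0 V reference.
Source V1 fixes V_0 = 10 V.
KCL at each unknown node (sum of currents leaving = 0; resistances in Ω):
  Node 1: (V_1 - 10)/50 + (V_1 - 0)/60 = 0
Collecting terms: 0.03667 × V_1 = 0.2  =>  V_1 = 5.455 V
I_R1 = (V_0 - V_1)/R1 = (10 - 5.455)/50 = 0.09091 A
|I_R1| = 0.09091 A

Final answer: |I_R1| = 0.09091 A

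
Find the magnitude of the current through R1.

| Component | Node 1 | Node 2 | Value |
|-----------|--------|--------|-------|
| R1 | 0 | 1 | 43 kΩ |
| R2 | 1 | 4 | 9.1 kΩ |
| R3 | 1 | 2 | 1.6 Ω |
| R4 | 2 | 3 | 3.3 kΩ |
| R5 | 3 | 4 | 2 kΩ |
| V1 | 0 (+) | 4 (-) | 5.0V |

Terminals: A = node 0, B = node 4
Nodal analysis, taking node 4 as the 0 V reference.
Source V1 fixes V_0 = 5 V.
KCL at each unknown node (sum of currents leaving = 0; resistances in Ω):
  Node 1: (V_1 - 5)/43000 + (V_1 - 0)/9100 + (V_1 - V_2)/1.6 = 0
  Node 2: (V_2 - V_1)/1.6 + (V_2 - V_3)/3300 = 0
  Node 3: (V_3 - V_2)/3300 + (V_3 - 0)/2000 = 0
Collecting terms (coefficients in siemens):
  0.6251·V_1 - 0.625·V_2 = 0.0001163
  0.6253·V_2 - 0.625·V_1 - 0.000303·V_3 = 0
  0.000803·V_3 - 0.000303·V_2 = 0
Solving these 3 simultaneous equations (Gaussian elimination) gives:
  V_1 = 0.3614 V, V_2 = 0.3613 V, V_3 = 0.1363 V
I_R1 = (V_0 - V_1)/R1 = (5 - 0.3614)/43000 = 0.0001079 A
|I_R1| = 0.0001079 A

Final answer: |I_R1| = 0.0001079 A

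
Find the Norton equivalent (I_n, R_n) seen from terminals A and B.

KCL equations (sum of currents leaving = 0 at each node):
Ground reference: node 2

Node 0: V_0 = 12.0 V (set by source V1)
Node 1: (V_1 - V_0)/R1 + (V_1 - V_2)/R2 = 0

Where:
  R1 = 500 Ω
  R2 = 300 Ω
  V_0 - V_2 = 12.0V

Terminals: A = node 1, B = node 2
Find the Thévenin equivalent first; then I_n = V_th/R_th and R_n = R_th.
Step 1 — V_th is the open-circuit voltage V_A - V_B (nothing connected across the terminals).
Nodal analysis, taking node 2 as the 0 V reference.
Source V1 fixes V_0 = 12 V.
KCL at each unknown node (sum of currents leaving = 0; resistances in Ω):
  Node 1: (V_1 - 12)/500 + (V_1 - 0)/300 = 0
Collecting terms: 0.005333 × V_1 = 0.024  =>  V_1 = 4.5 V
V_th = V_1 - V_2 = 4.5 - 0 = 4.5 V
Step 2 — R_th: zero the source — replace V1 by a short circuit (node 2 merges into node 0) — and find the resistance seen between A (node 1) and B (node 0).
Reduce the network between node 1 (A) and node 0 (B) by series/parallel combination:
  Rp1 = R1 ‖ R2 (parallel, both between nodes 0 and 1) = 1/(1/500 + 1/300) = 187.5 Ω
R_th = 187.5 Ω
I_n = V_th/R_th = 4.5/187.5 = 0.024 A, and R_n = R_th = 187.5 Ω

Final answer: I_n = 0.024 A, R_n = 187.5 Ω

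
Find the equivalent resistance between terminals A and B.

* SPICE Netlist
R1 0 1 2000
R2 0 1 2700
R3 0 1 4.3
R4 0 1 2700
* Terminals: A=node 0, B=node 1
Reduce the network between node 0 (A) and node 1 (B) by series/parallel combination:
  Rp1 = R1 ‖ R2 ‖ R3 ‖ R4 (parallel, all between nodes 0 and 1) = 1/(1/2000 + 1/2700 + 1/4.3 + 1/2700) = 4.277 Ω
R_eq = 4.277 Ω

Final answer: 4.277 Ω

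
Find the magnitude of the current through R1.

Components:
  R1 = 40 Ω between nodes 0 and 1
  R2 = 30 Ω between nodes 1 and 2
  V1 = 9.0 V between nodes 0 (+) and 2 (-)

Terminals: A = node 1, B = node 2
Nodal analysis, taking node 2 as the 0 V reference.
Source V1 fixes V_0 = 9 V.
KCL at each unknown node (sum of currents leaving = 0; resistances in Ω):
  Node 1: (V_1 - 9)/40 + (V_1 - 0)/30 = 0
Collecting terms: 0.05833 × V_1 = 0.225  =>  V_1 = 3.857 V
I_R1 = (V_0 - V_1)/R1 = (9 - 3.857)/40 = 0.1286 A
|I_R1| = 0.1286 A

Final answer: |I_R1| = 0.1286 A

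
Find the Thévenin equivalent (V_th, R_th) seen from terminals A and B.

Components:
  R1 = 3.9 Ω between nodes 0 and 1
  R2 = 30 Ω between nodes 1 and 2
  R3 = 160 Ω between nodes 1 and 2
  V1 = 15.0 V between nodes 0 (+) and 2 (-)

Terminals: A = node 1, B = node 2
Step 1 — V_th is the open-circuit voltage V_A - V_B (nothing connected across the terminals).
Nodal analysis, taking node 2 as the 0 V reference.
Source V1 fixes V_0 = 15 V.
KCL at each unknown node (sum of currents leaving = 0; resistances in Ω):
  Node 1: (V_1 - 15)/3.9 + (V_1 - 0)/30 + (V_1 - 0)/160 = 0
Collecting terms: 0.296 × V_1 = 3.846  =>  V_1 = 12.99 V
V_th = V_1 - V_2 = 12.99 - 0 = 12.99 V
Step 2 — R_th: zero the source — replace V1 by a short circuit (node 2 merges into node 0) — and find the resistance seen between A (node 1) and B (node 0).
Reduce the network between node 1 (A) and node 0 (B) by series/parallel combination:
  Rp1 = R1 ‖ R2 ‖ R3 (parallel, all between nodes 0 and 1) = 1/(1/3.9 + 1/30 + 1/160) = 3.378 Ω
R_th = 3.378 Ω

Final answer: V_th = 12.99 V, R_th = 3.378 Ω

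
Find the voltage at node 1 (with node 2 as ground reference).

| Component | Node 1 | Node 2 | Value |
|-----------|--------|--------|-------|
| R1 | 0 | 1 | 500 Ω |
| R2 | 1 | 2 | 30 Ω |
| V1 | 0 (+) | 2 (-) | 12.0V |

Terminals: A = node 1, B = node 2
Nodal analysis, taking node 2 as the 0 V reference.
Source V1 fixes V_0 = 12 V.
KCL at each unknown node (sum of currents leaving = 0; resistances in Ω):
  Node 1: (V_1 - 12)/500 + (V_1 - 0)/30 = 0
Collecting terms: 0.03533 × V_1 = 0.024  =>  V_1 = 0.6792 V
The requested potential is V_1 = 0.6792 V.

Final answer: V_1 = 0.6792 V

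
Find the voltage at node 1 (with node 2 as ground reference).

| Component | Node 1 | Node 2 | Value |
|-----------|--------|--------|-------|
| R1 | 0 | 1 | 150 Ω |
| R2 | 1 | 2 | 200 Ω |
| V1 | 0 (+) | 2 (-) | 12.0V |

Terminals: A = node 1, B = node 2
Nodal analysis, taking node 2 as the 0 V reference.
Source V1 fixes V_0 = 12 V.
KCL at each unknown node (sum of currents leaving = 0; resistances in Ω):
  Node 1: (V_1 - 12)/150 + (V_1 - 0)/200 = 0
Collecting terms: 0.01167 × V_1 = 0.08  =>  V_1 = 6.857 V
The requested potential is V_1 = 6.857 V.

Final answer: V_1 = 6.857 V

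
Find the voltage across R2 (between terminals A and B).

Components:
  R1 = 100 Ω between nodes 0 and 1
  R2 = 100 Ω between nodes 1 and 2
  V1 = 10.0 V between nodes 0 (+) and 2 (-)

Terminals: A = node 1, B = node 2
R1 and R2 are in series across V1 (node 0 → node 1 → node 2), and the output A–B is taken across R2, so this is a voltage divider.
Series current: I = V1/(R1 + R2) = 10/(100 + 100) = 10/200 = 0.05 A
V_R2 = I × R2 = V1 × R2/(R1 + R2) = 10 × 100/200 = 5 V

Final answer: 5 V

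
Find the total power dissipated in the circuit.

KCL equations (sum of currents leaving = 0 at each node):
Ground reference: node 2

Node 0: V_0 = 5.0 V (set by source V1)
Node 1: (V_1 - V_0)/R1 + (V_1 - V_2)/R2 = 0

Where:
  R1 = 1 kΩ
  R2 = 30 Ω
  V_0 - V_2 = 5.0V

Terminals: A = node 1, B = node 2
Nodal analysis, taking node 2 as the 0 V reference.
Source V1 fixes V_0 = 5 V.
KCL at each unknown node (sum of currents leaving = 0; resistances in Ω):
  Node 1: (V_1 - 5)/1000 + (V_1 - 0)/30 = 0
Collecting terms: 0.03433 × V_1 = 0.005  =>  V_1 = 0.1456 V
Power in each resistor, P = (ΔV)²/R:
  P_R1 = (5 - 0.1456)²/1000 = 0.02356 W
  P_R2 = (0.1456 - 0)²/30 = 0.0007069 W
P_total = P_R1 + P_R2 = 0.02427 W

Final answer: 0.02427 W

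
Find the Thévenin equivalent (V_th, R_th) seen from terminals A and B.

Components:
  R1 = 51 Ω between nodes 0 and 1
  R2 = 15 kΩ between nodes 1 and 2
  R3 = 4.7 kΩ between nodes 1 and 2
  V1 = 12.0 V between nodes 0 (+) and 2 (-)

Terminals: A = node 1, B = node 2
Step 1 — V_th is the open-circuit voltage V_A - V_B (nothing connected across the terminals).
Nodal analysis, taking node 2 as the 0 V reference.
Source V1 fixes V_0 = 12 V.
KCL at each unknown node (sum of currents leaving = 0; resistances in Ω):
  Node 1: (V_1 - 12)/51 + (V_1 - 0)/15000 + (V_1 - 0)/4700 = 0
Collecting terms: 0.01989 × V_1 = 0.2353  =>  V_1 = 11.83 V
V_th = V_1 - V_2 = 11.83 - 0 = 11.83 V
Step 2 — R_th: zero the source — replace V1 by a short circuit (node 2 merges into node 0) — and find the resistance seen between A (node 1) and B (node 0).
Reduce the network between node 1 (A) and node 0 (B) by series/parallel combination:
  Rp1 = R1 ‖ R2 ‖ R3 (parallel, all between nodes 0 and 1) = 1/(1/51 + 1/15000 + 1/4700) = 50.28 Ω
R_th = 50.28 Ω

Final answer: V_th = 11.83 V, R_th = 50.28 Ω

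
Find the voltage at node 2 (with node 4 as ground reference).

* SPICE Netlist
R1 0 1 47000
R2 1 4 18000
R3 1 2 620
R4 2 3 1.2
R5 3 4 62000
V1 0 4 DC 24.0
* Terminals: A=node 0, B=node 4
Nodal analysis, taking node 4 as the 0 V reference.
Source V1 fixes V_0 = 24 V.
KCL at each unknown node (sum of currents leaving = 0; resistances in Ω):
  Node 1: (V_1 - 24)/47000 + (V_1 - 0)/18000 + (V_1 - V_2)/620 = 0
  Node 2: (V_2 - V_1)/620 + (V_2 - V_3)/1.2 = 0
  Node 3: (V_3 - V_2)/1.2 + (V_3 - 0)/62000 = 0
Collecting terms (coefficients in siemens):
  0.00169·V_1 - 0.001613·V_2 = 0.0005106
  0.8349·V_2 - 0.001613·V_1 - 0.8333·V_3 = 0
  0.8333·V_3 - 0.8333·V_2 = 0
Solving these 3 simultaneous equations (Gaussian elimination) gives:
  V_1 = 5.502 V, V_2 = 5.448 V, V_3 = 5.448 V
The requested potential is V_2 = 5.448 V.

Final answer: V_2 = 5.448 V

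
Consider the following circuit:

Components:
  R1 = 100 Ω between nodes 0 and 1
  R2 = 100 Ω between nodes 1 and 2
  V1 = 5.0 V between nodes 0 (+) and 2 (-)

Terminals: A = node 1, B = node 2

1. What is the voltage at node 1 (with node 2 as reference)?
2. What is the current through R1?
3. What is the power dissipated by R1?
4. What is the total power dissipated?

Nodal analysis, taking node 2 as the 0 V reference.
Source V1 fixes V_0 = 5 V.
KCL at each unknown node (sum of currents leaving = 0; resistances in Ω):
  Node 1: (V_1 - 5)/100 + (V_1 - 0)/100 = 0
Collecting terms: 0.02 × V_1 = 0.05  =>  V_1 = 2.5 V
Part 1:
  Read off the nodal solution: V_1 = 2.5 V
Part 2:
  I_R1 = (V_0 - V_1)/R1 = (5 - 2.5)/100 = 0.025 A
  Magnitude: I_R1 = 0.025 A
Part 3:
  I_R1 = (V_0 - V_1)/R1 = (5 - 2.5)/100 = 0.025 A
  P_R1 = I_R1² × R1 = (0.025)² × 100 = 0.0625 W
Part 4:
  Power in each resistor, P = (ΔV)²/R:
    P_R1 = (5 - 2.5)²/100 = 0.0625 W
    P_R2 = (2.5 - 0)²/100 = 0.0625 W
  P_total = P_R1 + P_R2 = 0.125 W

Final answers:
1. V_1 = 2.5 V
2. I_R1 = 0.025 A
3. P_R1 = 0.0625 W
4. P_total = 0.125 W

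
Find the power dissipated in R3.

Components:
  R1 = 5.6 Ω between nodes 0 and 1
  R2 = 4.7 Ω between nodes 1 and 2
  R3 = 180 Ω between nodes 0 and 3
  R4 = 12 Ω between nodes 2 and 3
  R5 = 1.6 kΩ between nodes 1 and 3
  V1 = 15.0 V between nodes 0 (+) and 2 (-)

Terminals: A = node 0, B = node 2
Nodal analysis, taking node 2 as the 0 V reference.
Source V1 fixes V_0 = 15 V.
KCL at each unknown node (sum of currents leaving = 0; resistances in Ω):
  Node 1: (V_1 - 15)/5.6 + (V_1 - 0)/4.7 + (V_1 - V_3)/1600 = 0
  Node 3: (V_3 - 15)/180 + (V_3 - 0)/12 + (V_3 - V_1)/1600 = 0
Collecting terms (coefficients in siemens):
  0.392·V_1 - 0.000625·V_3 = 2.679
  0.08951·V_3 - 0.000625·V_1 = 0.08333
Determinant D = (0.392)(0.08951) - (-0.000625)(-0.000625) = 0.03509
V_1 = [(2.679)(0.08951) - (-0.000625)(0.08333)]/D = 6.835 V
V_3 = [(0.392)(0.08333) - (2.679)(-0.000625)]/D = 0.9787 V
I_R3 = (V_0 - V_3)/R3 = (15 - 0.9787)/180 = 0.0779 A
P_R3 = I_R3² × R3 = (0.0779)² × 180 = 1.092 W

Final answer: 1.092 W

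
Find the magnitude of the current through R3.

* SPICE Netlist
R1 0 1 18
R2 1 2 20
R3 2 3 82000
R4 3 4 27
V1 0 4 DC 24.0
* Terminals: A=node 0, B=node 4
Nodal analysis, taking node 4 as the 0 V reference.
Source V1 fixes V_0 = 24 V.
KCL at each unknown node (sum of currents leaving = 0; resistances in Ω):
  Node 1: (V_1 - 24)/18 + (V_1 - V_2)/20 = 0
  Node 2: (V_2 - V_1)/20 + (V_2 - V_3)/82000 = 0
  Node 3: (V_3 - V_2)/82000 + (V_3 - 0)/27 = 0
Collecting terms (coefficients in siemens):
  0.1056·V_1 - 0.05·V_2 = 1.333
  0.05001·V_2 - 0.05·V_1 - 0.0000122·V_3 = 0
  0.03705·V_3 - 0.0000122·V_2 = 0
Solving these 3 simultaneous equations (Gaussian elimination) gives:
  V_1 = 23.99 V, V_2 = 23.99 V, V_3 = 0.007896 V
I_R3 = (V_2 - V_3)/R3 = (23.99 - 0.007896)/82000 = 0.0002925 A
|I_R3| = 0.0002925 A

Final answer: |I_R3| = 0.0002925 A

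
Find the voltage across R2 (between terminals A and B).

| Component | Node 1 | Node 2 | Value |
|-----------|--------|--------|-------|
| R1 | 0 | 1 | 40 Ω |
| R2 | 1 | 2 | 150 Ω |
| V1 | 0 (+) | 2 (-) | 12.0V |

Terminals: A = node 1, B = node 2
R1 and R2 are in series across V1 (node 0 → node 1 → node 2), and the output A–B is taken across R2, so this is a voltage divider.
Series current: I = V1/(R1 + R2) = 12/(40 + 150) = 12/190 = 0.06316 A
V_R2 = I × R2 = V1 × R2/(R1 + R2) = 12 × 150/190 = 9.474 V

Final answer: 9.474 V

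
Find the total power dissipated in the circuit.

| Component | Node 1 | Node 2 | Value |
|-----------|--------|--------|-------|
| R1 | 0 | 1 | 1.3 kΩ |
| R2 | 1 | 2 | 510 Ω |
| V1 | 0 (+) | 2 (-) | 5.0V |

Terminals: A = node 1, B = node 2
Nodal analysis, taking node 2 as the 0 V reference.
Source V1 fixes V_0 = 5 V.
KCL at each unknown node (sum of currents leaving = 0; resistances in Ω):
  Node 1: (V_1 - 5)/1300 + (V_1 - 0)/510 = 0
Collecting terms: 0.00273 × V_1 = 0.003846  =>  V_1 = 1.409 V
Power in each resistor, P = (ΔV)²/R:
  P_R1 = (5 - 1.409)²/1300 = 0.00992 W
  P_R2 = (1.409 - 0)²/510 = 0.003892 W
P_total = P_R1 + P_R2 = 0.01381 W

Final answer: 0.01381 W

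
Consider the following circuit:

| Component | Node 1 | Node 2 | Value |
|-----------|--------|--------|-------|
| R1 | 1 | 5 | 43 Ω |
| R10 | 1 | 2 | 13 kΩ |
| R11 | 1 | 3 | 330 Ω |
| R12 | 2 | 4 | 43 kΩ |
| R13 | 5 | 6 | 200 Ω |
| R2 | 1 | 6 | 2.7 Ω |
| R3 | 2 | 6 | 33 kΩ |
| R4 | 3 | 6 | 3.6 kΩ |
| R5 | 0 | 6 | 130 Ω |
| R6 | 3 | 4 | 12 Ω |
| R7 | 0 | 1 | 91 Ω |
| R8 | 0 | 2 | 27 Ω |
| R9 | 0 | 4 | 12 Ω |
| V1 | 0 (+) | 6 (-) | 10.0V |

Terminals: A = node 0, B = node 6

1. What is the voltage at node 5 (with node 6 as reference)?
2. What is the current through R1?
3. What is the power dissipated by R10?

Nodal analysis, taking node 6 as the 0 V reference.
Source V1 fixes V_0 = 10 V.
KCL at each unknown node (sum of currents leaving = 0; resistances in Ω):
  Node 1: (V_1 - V_5)/43 + (V_1 - 0)/2.7 + (V_1 - 10)/91 + (V_1 - V_2)/13000 + (V_1 - V_3)/330 = 0
  Node 2: (V_2 - 0)/33000 + (V_2 - 10)/27 + (V_2 - V_1)/13000 + (V_2 - V_4)/43000 = 0
  Node 3: (V_3 - 0)/3600 + (V_3 - V_4)/12 + (V_3 - V_1)/330 = 0
  Node 4: (V_4 - V_3)/12 + (V_4 - 10)/12 + (V_4 - V_2)/43000 = 0
  Node 5: (V_5 - V_1)/43 + (V_5 - 0)/200 = 0
Collecting terms (coefficients in siemens):
  0.4077·V_1 - 0.00007692·V_2 - 0.00303·V_3 - 0.02326·V_5 = 0.1099
  0.03717·V_2 - 0.00007692·V_1 - 0.00002326·V_4 = 0.3704
  0.08664·V_3 - 0.00303·V_1 - 0.08333·V_4 = 0
  0.1667·V_4 - 0.00002326·V_2 - 0.08333·V_3 = 0.8333
  0.02826·V_5 - 0.02326·V_1 = 0
Solving these 5 simultaneous equations (Gaussian elimination) gives:
  V_1 = 0.3572 V, V_2 = 9.972 V, V_3 = 9.289 V, V_4 = 9.644 V
  V_5 = 0.294 V
Part 1:
  Read off the nodal solution: V_5 = 0.294 V
Part 2:
  I_R1 = (V_1 - V_5)/R1 = (0.3572 - 0.294)/43 = 0.00147 A
  Magnitude: I_R1 = 0.00147 A
Part 3:
  I_R10 = (V_1 - V_2)/R10 = (0.3572 - 9.972)/13000 = -0.0007396 A
  P_R10 = I_R10² × R10 = (-0.0007396)² × 13000 = 0.007111 W

Final answers:
1. V_5 = 0.294 V
2. I_R1 = 0.00147 A
3. P_R10 = 0.007111 W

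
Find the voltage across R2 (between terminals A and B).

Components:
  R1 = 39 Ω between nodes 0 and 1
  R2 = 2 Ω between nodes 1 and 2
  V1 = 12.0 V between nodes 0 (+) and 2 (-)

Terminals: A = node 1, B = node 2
R1 and R2 are in series across V1 (node 0 → node 1 → node 2), and the output A–B is taken across R2, so this is a voltage divider.
Series current: I = V1/(R1 + R2) = 12/(39 + 2) = 12/41 = 0.2927 A
V_R2 = I × R2 = V1 × R2/(R1 + R2) = 12 × 2/41 = 0.5854 V

Final answer: 0.5854 V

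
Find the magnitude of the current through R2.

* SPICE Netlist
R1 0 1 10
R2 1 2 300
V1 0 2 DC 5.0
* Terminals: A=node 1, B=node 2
Nodal analysis, taking node 2 as the 0 V reference.
Source V1 fixes V_0 = 5 V.
KCL at each unknown node (sum of currents leaving = 0; resistances in Ω):
  Node 1: (V_1 - 5)/10 + (V_1 - 0)/300 = 0
Collecting terms: 0.1033 × V_1 = 0.5  =>  V_1 = 4.839 V
I_R2 = (V_1 - V_2)/R2 = (4.839 - 0)/300 = 0.01613 A
|I_R2| = 0.01613 A

Final answer: |I_R2| = 0.01613 A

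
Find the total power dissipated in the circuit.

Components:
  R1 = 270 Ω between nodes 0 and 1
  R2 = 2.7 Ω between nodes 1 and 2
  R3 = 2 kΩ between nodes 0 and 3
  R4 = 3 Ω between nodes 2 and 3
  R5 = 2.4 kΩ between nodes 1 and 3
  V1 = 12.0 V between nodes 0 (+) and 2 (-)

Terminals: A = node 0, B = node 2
Nodal analysis, taking node 2 as the 0 V reference.
Source V1 fixes V_0 = 12 V.
KCL at each unknown node (sum of currents leaving = 0; resistances in Ω):
  Node 1: (V_1 - 12)/270 + (V_1 - 0)/2.7 + (V_1 - V_3)/2400 = 0
  Node 3: (V_3 - 12)/2000 + (V_3 - 0)/3 + (V_3 - V_1)/2400 = 0
Collecting terms (coefficients in siemens):
  0.3745·V_1 - 0.0004167·V_3 = 0.04444
  0.3342·V_3 - 0.0004167·V_1 = 0.006
Determinant D = (0.3745)(0.3342) - (-0.0004167)(-0.0004167) = 0.1252
V_1 = [(0.04444)(0.3342) - (-0.0004167)(0.006)]/D = 0.1187 V
V_3 = [(0.3745)(0.006) - (0.04444)(-0.0004167)]/D = 0.0181 V
Power in each resistor, P = (ΔV)²/R:
  P_R1 = (12 - 0.1187)²/270 = 0.5228 W
  P_R2 = (0.1187 - 0)²/2.7 = 0.005218 W
  P_R3 = (12 - 0.0181)²/2000 = 0.07178 W
  P_R4 = (0 - 0.0181)²/3 = 0.0001092 W
  P_R5 = (0.1187 - 0.0181)²/2400 = 0.000004217 W
P_total = P_R1 + P_R2 + P_R3 + P_R4 + P_R5 = 0.5999 W

Final answer: 0.5999 W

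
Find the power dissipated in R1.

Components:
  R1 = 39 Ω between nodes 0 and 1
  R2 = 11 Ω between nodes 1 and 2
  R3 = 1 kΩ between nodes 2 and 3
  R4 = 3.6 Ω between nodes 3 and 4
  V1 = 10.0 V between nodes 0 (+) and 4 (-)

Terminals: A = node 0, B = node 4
Nodal analysis, taking node 4 as the 0 V reference.
Source V1 fixes V_0 = 10 V.
KCL at each unknown node (sum of currents leaving = 0; resistances in Ω):
  Node 1: (V_1 - 10)/39 + (V_1 - V_2)/11 = 0
  Node 2: (V_2 - V_1)/11 + (V_2 - V_3)/1000 = 0
  Node 3: (V_3 - V_2)/1000 + (V_3 - 0)/3.6 = 0
Collecting terms (coefficients in siemens):
  0.1166·V_1 - 0.09091·V_2 = 0.2564
  0.09191·V_2 - 0.09091·V_1 - 0.001·V_3 = 0
  0.2788·V_3 - 0.001·V_2 = 0
Solving these 3 simultaneous equations (Gaussian elimination) gives:
  V_1 = 9.63 V, V_2 = 9.525 V, V_3 = 0.03417 V
I_R1 = (V_0 - V_1)/R1 = (10 - 9.63)/39 = 0.009491 A
P_R1 = I_R1² × R1 = (0.009491)² × 39 = 0.003513 W

Final answer: 0.003513 W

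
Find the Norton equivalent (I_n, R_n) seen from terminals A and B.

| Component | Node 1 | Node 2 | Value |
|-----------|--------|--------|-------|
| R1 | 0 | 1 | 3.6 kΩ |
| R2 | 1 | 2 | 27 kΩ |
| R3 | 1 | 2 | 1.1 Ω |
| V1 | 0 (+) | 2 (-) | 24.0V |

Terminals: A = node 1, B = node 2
Find the Thévenin equivalent first; then I_n = V_th/R_th and R_n = R_th.
Step 1 — V_th is the open-circuit voltage V_A - V_B (nothing connected across the terminals).
Nodal analysis, taking node 2 as the 0 V reference.
Source V1 fixes V_0 = 24 V.
KCL at each unknown node (sum of currents leaving = 0; resistances in Ω):
  Node 1: (V_1 - 24)/3600 + (V_1 - 0)/27000 + (V_1 - 0)/1.1 = 0
Collecting terms: 0.9094 × V_1 = 0.006667  =>  V_1 = 0.007331 V
V_th = V_1 - V_2 = 0.007331 - 0 = 0.007331 V
Step 2 — R_th: zero the source — replace V1 by a short circuit (node 2 merges into node 0) — and find the resistance seen between A (node 1) and B (node 0).
Reduce the network between node 1 (A) and node 0 (B) by series/parallel combination:
  Rp1 = R1 ‖ R2 ‖ R3 (parallel, all between nodes 0 and 1) = 1/(1/3600 + 1/27000 + 1/1.1) = 1.1 Ω
R_th = 1.1 Ω
I_n = V_th/R_th = 0.007331/1.1 = 0.006667 A, and R_n = R_th = 1.1 Ω

Final answer: I_n = 0.006667 A, R_n = 1.1 Ω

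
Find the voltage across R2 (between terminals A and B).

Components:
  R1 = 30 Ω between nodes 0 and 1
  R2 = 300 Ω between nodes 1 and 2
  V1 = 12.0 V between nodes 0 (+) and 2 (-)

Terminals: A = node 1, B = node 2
R1 and R2 are in series across V1 (node 0 → node 1 → node 2), and the output A–B is taken across R2, so this is a voltage divider.
Series current: I = V1/(R1 + R2) = 12/(30 + 300) = 12/330 = 0.03636 A
V_R2 = I × R2 = V1 × R2/(R1 + R2) = 12 × 300/330 = 10.91 V

Final answer: 10.91 V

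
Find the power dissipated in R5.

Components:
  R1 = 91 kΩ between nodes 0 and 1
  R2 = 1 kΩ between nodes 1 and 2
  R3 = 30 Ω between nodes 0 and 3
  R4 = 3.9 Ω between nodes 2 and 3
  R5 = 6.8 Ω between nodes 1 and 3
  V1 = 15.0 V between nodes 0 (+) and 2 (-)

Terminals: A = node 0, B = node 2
Nodal analysis, taking node 2 as the 0 V reference.
Source V1 fixes V_0 = 15 V.
KCL at each unknown node (sum of currents leaving = 0; resistances in Ω):
  Node 1: (V_1 - 15)/91000 + (V_1 - 0)/1000 + (V_1 - V_3)/6.8 = 0
  Node 3: (V_3 - 15)/30 + (V_3 - 0)/3.9 + (V_3 - V_1)/6.8 = 0
Collecting terms (coefficients in siemens):
  0.1481·V_1 - 0.1471·V_3 = 0.0001648
  0.4368·V_3 - 0.1471·V_1 = 0.5
Determinant D = (0.1481)(0.4368) - (-0.1471)(-0.1471) = 0.04305
V_1 = [(0.0001648)(0.4368) - (-0.1471)(0.5)]/D = 1.71 V
V_3 = [(0.1481)(0.5) - (0.0001648)(-0.1471)]/D = 1.72 V
I_R5 = (V_1 - V_3)/R5 = (1.71 - 1.72)/6.8 = -0.001564 A
P_R5 = I_R5² × R5 = (-0.001564)² × 6.8 = 0.00001662 W

Final answer: 1.662e-05 W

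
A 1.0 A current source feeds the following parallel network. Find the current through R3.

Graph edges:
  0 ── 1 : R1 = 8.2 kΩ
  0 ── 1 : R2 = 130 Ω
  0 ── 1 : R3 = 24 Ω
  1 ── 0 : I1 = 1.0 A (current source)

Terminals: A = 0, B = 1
All resistors sit directly between nodes 0 and 1, so they are in parallel and share one voltage V; the full source current 1 A splits among them.
1/R_par = 1/8200 + 1/130 + 1/24 = 0.04948 S  =>  R_par = 20.21 Ω
V = I × R_par = 1 × 20.21 = 20.21 V
I_R3 = V/R3 = 20.21/24 = 0.8421 A

Final answer: 0.8421 A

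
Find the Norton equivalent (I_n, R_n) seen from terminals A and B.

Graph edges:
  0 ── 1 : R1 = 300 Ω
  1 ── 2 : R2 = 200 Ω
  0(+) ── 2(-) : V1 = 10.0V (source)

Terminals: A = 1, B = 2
Find the Thévenin equivalent first; then I_n = V_th/R_th and R_n = R_th.
Step 1 — V_th is the open-circuit voltage V_A - V_B (nothing connected across the terminals).
Nodal analysis, taking node 2 as the 0 V reference.
Source V1 fixes V_0 = 10 V.
KCL at each unknown node (sum of currents leaving = 0; resistances in Ω):
  Node 1: (V_1 - 10)/300 + (V_1 - 0)/200 = 0
Collecting terms: 0.008333 × V_1 = 0.03333  =>  V_1 = 4 V
V_th = V_1 - V_2 = 4 - 0 = 4 V
Step 2 — R_th: zero the source — replace V1 by a short circuit (node 2 merges into node 0) — and find the resistance seen between A (node 1) and B (node 0).
Reduce the network between node 1 (A) and node 0 (B) by series/parallel combination:
  Rp1 = R1 ‖ R2 (parallel, both between nodes 0 and 1) = 1/(1/300 + 1/200) = 120 Ω
R_th = 120 Ω
I_n = V_th/R_th = 4/120 = 0.03333 A, and R_n = R_th = 120 Ω

Final answer: I_n = 0.03333 A, R_n = 120 Ω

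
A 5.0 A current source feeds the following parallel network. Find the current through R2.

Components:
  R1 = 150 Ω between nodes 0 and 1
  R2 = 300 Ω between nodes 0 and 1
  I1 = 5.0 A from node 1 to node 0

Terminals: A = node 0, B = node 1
All resistors sit directly between nodes 0 and 1, so they are in parallel and share one voltage V; the full source current 5 A splits among them.
1/R_par = 1/150 + 1/300 = 0.01 S  =>  R_par = 100 Ω
V = I × R_par = 5 × 100 = 500 V
I_R2 = V/R2 = 500/300 = 1.667 A

Final answer: 1.667 A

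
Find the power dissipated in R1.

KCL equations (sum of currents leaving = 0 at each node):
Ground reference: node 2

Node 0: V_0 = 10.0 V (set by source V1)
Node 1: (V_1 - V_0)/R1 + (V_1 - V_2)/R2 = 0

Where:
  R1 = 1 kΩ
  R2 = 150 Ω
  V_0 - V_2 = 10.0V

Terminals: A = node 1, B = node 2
Nodal analysis, taking node 2 as the 0 V reference.
Source V1 fixes V_0 = 10 V.
KCL at each unknown node (sum of currents leaving = 0; resistances in Ω):
  Node 1: (V_1 - 10)/1000 + (V_1 - 0)/150 = 0
Collecting terms: 0.007667 × V_1 = 0.01  =>  V_1 = 1.304 V
I_R1 = (V_0 - V_1)/R1 = (10 - 1.304)/1000 = 0.008696 A
P_R1 = I_R1² × R1 = (0.008696)² × 1000 = 0.07561 W

Final answer: 0.07561 W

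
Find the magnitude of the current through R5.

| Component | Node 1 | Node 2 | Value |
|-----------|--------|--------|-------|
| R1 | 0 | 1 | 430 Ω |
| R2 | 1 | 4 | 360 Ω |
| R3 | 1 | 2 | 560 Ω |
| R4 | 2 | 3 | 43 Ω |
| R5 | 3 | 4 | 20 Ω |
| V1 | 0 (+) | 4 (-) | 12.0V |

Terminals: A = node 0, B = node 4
Nodal analysis, taking node 4 as the 0 V reference.
Source V1 fixes V_0 = 12 V.
KCL at each unknown node (sum of currents leaving = 0; resistances in Ω):
  Node 1: (V_1 - 12)/430 + (V_1 - 0)/360 + (V_1 - V_2)/560 = 0
  Node 2: (V_2 - V_1)/560 + (V_2 - V_3)/43 = 0
  Node 3: (V_3 - V_2)/43 + (V_3 - 0)/20 = 0
Collecting terms (coefficients in siemens):
  0.006889·V_1 - 0.001786·V_2 = 0.02791
  0.02504·V_2 - 0.001786·V_1 - 0.02326·V_3 = 0
  0.07326·V_3 - 0.02326·V_2 = 0
Solving these 3 simultaneous equations (Gaussian elimination) gives:
  V_1 = 4.16 V, V_2 = 0.4207 V, V_3 = 0.1335 V
I_R5 = (V_3 - V_4)/R5 = (0.1335 - 0)/20 = 0.006677 A
|I_R5| = 0.006677 A

Final answer: |I_R5| = 0.006677 A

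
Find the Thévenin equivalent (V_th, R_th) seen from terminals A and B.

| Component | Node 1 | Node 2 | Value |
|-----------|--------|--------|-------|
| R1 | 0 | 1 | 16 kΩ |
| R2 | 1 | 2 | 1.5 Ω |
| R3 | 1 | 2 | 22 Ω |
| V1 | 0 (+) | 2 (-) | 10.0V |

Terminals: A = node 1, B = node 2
Step 1 — V_th is the open-circuit voltage V_A - V_B (nothing connected across the terminals).
Nodal analysis, taking node 2 as the 0 V reference.
Source V1 fixes V_0 = 10 V.
KCL at each unknown node (sum of currents leaving = 0; resistances in Ω):
  Node 1: (V_1 - 10)/16000 + (V_1 - 0)/1.5 + (V_1 - 0)/22 = 0
Collecting terms: 0.7122 × V_1 = 0.000625  =>  V_1 = 0.0008776 V
V_th = V_1 - V_2 = 0.0008776 - 0 = 0.0008776 V
Step 2 — R_th: zero the source — replace V1 by a short circuit (node 2 merges into node 0) — and find the resistance seen between A (node 1) and B (node 0).
Reduce the network between node 1 (A) and node 0 (B) by series/parallel combination:
  Rp1 = R1 ‖ R2 ‖ R3 (parallel, all between nodes 0 and 1) = 1/(1/16000 + 1/1.5 + 1/22) = 1.404 Ω
R_th = 1.404 Ω

Final answer: V_th = 0.0008776 V, R_th = 1.404 Ω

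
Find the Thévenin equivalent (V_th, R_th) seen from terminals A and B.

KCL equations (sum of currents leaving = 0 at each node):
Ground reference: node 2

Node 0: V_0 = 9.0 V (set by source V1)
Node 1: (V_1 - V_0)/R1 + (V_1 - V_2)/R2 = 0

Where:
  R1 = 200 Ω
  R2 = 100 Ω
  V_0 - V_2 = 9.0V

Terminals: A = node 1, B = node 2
Step 1 — V_th is the open-circuit voltage V_A - V_B (nothing connected across the terminals).
Nodal analysis, taking node 2 as the 0 V reference.
Source V1 fixes V_0 = 9 V.
KCL at each unknown node (sum of currents leaving = 0; resistances in Ω):
  Node 1: (V_1 - 9)/200 + (V_1 - 0)/100 = 0
Collecting terms: 0.015 × V_1 = 0.045  =>  V_1 = 3 V
V_th = V_1 - V_2 = 3 - 0 = 3 V
Step 2 — R_th: zero the source — replace V1 by a short circuit (node 2 merges into node 0) — and find the resistance seen between A (node 1) and B (node 0).
Reduce the network between node 1 (A) and node 0 (B) by series/parallel combination:
  Rp1 = R1 ‖ R2 (parallel, both between nodes 0 and 1) = 1/(1/200 + 1/100) = 66.67 Ω
R_th = 66.67 Ω

Final answer: V_th = 3 V, R_th = 66.67 Ω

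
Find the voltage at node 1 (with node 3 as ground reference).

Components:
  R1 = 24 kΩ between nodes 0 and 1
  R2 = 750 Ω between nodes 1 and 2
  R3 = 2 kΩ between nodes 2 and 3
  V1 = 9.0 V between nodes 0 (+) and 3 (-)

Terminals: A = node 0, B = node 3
Nodal analysis, taking node 3 as the 0 V reference.
Source V1 fixes V_0 = 9 V.
KCL at each unknown node (sum of currents leaving = 0; resistances in Ω):
  Node 1: (V_1 - 9)/24000 + (V_1 - V_2)/750 = 0
  Node 2: (V_2 - V_1)/750 + (V_2 - 0)/2000 = 0
Collecting terms (coefficients in siemens):
  0.001375·V_1 - 0.001333·V_2 = 0.000375
  0.001833·V_2 - 0.001333·V_1 = 0
Determinant D = (0.001375)(0.001833) - (-0.001333)(-0.001333) = 0.0000007431
V_1 = [(0.000375)(0.001833) - (-0.001333)(0)]/D = 0.9252 V
V_2 = [(0.001375)(0) - (0.000375)(-0.001333)]/D = 0.6729 V
The requested potential is V_1 = 0.9252 V.

Final answer: V_1 = 0.9252 V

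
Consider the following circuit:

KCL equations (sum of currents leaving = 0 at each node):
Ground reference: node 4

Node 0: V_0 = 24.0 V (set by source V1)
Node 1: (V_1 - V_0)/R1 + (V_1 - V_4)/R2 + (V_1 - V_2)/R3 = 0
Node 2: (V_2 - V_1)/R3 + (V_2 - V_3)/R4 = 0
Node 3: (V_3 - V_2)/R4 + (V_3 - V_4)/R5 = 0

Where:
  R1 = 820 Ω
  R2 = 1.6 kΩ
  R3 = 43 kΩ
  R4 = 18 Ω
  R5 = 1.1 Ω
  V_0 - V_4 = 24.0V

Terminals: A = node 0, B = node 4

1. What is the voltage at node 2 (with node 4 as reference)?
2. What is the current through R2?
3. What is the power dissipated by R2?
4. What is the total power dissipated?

Nodal analysis, taking node 4 as the 0 V reference.
Source V1 fixes V_0 = 24 V.
KCL at each unknown node (sum of currents leaving = 0; resistances in Ω):
  Node 1: (V_1 - 24)/820 + (V_1 - 0)/1600 + (V_1 - V_2)/43000 = 0
  Node 2: (V_2 - V_1)/43000 + (V_2 - V_3)/18 = 0
  Node 3: (V_3 - V_2)/18 + (V_3 - 0)/1.1 = 0
Collecting terms (coefficients in siemens):
  0.001868·V_1 - 0.00002326·V_2 = 0.02927
  0.05558·V_2 - 0.00002326·V_1 - 0.05556·V_3 = 0
  0.9646·V_3 - 0.05556·V_2 = 0
Solving these 3 simultaneous equations (Gaussian elimination) gives:
  V_1 = 15.67 V, V_2 = 0.006957 V, V_3 = 0.0004007 V
Part 1:
  Read off the nodal solution: V_2 = 0.006957 V
Part 2:
  I_R2 = (V_1 - V_4)/R2 = (15.67 - 0)/1600 = 0.009794 A
  Magnitude: I_R2 = 0.009794 A
Part 3:
  I_R2 = (V_1 - V_4)/R2 = (15.67 - 0)/1600 = 0.009794 A
  P_R2 = I_R2² × R2 = (0.009794)² × 1600 = 0.1535 W
Part 4:
  Power in each resistor, P = (ΔV)²/R:
    P_R1 = (24 - 15.67)²/820 = 0.08461 W
    P_R2 = (15.67 - 0)²/1600 = 0.1535 W
    P_R3 = (15.67 - 0.006957)²/43000 = 0.005706 W
    P_R4 = (0.006957 - 0.0004007)²/18 = 0.000002388 W
    P_R5 = (0.0004007 - 0)²/1.1 = 0.000000146 W
  P_total = P_R1 + P_R2 + P_R3 + P_R4 + P_R5 = 0.2438 W

Final answers:
1. V_2 = 0.006957 V
2. I_R2 = 0.009794 A
3. P_R2 = 0.1535 W
4. P_total = 0.2438 W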